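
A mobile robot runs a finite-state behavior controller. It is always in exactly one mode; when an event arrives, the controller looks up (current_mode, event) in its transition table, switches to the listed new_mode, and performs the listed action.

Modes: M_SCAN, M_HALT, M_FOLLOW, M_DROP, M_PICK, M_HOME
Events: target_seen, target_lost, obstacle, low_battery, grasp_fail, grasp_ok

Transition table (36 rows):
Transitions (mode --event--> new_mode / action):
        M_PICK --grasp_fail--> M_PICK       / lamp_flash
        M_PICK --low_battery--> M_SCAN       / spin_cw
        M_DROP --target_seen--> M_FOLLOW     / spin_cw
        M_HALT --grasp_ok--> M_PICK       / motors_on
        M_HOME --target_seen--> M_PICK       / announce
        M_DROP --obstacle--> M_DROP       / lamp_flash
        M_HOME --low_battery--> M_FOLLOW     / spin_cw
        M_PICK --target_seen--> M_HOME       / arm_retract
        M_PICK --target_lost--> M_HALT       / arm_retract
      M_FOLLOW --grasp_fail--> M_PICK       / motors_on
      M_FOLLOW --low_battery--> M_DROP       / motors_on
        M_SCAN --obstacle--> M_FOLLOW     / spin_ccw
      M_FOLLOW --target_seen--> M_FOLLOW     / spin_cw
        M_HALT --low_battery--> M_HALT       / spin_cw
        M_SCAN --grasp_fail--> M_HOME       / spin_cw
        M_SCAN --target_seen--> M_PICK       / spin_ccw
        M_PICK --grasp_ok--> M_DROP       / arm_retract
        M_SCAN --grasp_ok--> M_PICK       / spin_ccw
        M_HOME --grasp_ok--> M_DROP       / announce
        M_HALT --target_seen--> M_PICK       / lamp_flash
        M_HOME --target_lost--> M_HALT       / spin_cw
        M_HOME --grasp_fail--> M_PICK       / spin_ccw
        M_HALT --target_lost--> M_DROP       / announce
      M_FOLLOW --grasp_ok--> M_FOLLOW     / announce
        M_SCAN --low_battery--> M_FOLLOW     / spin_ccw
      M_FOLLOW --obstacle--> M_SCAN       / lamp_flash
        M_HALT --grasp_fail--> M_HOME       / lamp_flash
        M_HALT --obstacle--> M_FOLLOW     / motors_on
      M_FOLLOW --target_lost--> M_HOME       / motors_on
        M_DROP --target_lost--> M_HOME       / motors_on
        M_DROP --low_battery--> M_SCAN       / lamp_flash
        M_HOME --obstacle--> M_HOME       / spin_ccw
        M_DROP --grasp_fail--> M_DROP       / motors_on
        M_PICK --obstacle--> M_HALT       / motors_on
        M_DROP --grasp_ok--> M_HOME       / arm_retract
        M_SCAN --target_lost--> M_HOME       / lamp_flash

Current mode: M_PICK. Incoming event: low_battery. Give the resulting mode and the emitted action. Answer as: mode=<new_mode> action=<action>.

mode=M_SCAN action=spin_cw

current mode = M_PICK; filter table to that mode:
  (M_PICK, grasp_fail) → (M_PICK, lamp_flash)
  (M_PICK, low_battery) → (M_SCAN, spin_cw)  ← event matches
  (M_PICK, target_seen) → (M_HOME, arm_retract)
  (M_PICK, target_lost) → (M_HALT, arm_retract)
  (M_PICK, grasp_ok) → (M_DROP, arm_retract)
  (M_PICK, obstacle) → (M_HALT, motors_on)
event = low_battery selects (M_SCAN, spin_cw)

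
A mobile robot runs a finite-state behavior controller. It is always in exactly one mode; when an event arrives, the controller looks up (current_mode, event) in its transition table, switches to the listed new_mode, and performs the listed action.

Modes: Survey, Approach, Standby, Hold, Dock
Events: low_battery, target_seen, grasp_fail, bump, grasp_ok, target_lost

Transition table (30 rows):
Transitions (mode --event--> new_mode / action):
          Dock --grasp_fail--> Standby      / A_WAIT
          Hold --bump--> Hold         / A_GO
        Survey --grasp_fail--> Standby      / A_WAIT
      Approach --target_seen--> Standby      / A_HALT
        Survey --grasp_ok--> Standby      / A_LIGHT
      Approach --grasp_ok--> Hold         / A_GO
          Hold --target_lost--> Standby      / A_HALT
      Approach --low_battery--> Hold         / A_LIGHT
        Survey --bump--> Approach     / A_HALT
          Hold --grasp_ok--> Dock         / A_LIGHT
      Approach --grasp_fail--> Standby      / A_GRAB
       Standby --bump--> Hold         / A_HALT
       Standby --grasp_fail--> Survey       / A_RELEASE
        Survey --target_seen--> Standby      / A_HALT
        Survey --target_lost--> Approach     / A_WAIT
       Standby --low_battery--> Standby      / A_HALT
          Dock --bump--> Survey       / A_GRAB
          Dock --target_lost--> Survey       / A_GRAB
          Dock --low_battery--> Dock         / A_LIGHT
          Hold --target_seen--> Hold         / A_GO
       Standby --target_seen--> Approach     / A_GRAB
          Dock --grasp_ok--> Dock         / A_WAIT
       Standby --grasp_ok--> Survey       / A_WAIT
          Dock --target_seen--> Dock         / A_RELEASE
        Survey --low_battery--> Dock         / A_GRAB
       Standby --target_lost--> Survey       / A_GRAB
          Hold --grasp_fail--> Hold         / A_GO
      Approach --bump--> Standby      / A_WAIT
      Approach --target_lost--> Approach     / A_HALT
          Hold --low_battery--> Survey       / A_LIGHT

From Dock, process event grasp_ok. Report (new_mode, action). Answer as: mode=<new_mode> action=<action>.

current mode = Dock; filter table to that mode:
  (Dock, grasp_fail) → (Standby, A_WAIT)
  (Dock, bump) → (Survey, A_GRAB)
  (Dock, target_lost) → (Survey, A_GRAB)
  (Dock, low_battery) → (Dock, A_LIGHT)
  (Dock, grasp_ok) → (Dock, A_WAIT)  ← event matches
  (Dock, target_seen) → (Dock, A_RELEASE)
event = grasp_ok selects (Dock, A_WAIT)

mode=Dock action=A_WAIT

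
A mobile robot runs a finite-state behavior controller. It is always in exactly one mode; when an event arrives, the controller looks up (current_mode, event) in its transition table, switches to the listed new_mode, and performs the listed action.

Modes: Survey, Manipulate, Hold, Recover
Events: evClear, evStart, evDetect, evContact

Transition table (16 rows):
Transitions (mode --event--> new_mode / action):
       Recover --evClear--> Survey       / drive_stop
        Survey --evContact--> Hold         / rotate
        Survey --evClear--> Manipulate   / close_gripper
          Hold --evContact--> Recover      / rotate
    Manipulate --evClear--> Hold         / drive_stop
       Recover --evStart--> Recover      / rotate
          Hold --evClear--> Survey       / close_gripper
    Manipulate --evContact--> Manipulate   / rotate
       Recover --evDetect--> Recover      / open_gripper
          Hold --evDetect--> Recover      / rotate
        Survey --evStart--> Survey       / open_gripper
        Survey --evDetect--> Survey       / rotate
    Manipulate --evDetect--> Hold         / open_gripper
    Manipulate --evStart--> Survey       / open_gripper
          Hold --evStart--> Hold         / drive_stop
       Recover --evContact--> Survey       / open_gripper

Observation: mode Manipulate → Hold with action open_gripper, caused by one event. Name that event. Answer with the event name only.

try evClear: (Manipulate, evClear) → (Hold, drive_stop)
try evStart: (Manipulate, evStart) → (Survey, open_gripper)
try evDetect: (Manipulate, evDetect) → (Hold, open_gripper)  ← matches
try evContact: (Manipulate, evContact) → (Manipulate, rotate)

evDetect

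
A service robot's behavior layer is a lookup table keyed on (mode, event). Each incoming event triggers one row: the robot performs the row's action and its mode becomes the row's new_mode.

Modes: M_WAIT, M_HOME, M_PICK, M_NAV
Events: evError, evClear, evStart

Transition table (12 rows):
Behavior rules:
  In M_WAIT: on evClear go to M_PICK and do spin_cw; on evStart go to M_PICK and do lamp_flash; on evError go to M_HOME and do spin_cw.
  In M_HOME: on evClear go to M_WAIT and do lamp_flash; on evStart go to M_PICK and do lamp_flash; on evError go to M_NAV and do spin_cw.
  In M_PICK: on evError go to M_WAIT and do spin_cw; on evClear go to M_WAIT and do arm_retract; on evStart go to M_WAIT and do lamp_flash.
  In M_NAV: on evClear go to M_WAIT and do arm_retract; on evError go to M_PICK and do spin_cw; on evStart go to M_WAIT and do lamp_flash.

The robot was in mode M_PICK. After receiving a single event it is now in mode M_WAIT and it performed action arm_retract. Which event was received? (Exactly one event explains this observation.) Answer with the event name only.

try evError: (M_PICK, evError) → (M_WAIT, spin_cw)
try evClear: (M_PICK, evClear) → (M_WAIT, arm_retract)  ← matches
try evStart: (M_PICK, evStart) → (M_WAIT, lamp_flash)

evClear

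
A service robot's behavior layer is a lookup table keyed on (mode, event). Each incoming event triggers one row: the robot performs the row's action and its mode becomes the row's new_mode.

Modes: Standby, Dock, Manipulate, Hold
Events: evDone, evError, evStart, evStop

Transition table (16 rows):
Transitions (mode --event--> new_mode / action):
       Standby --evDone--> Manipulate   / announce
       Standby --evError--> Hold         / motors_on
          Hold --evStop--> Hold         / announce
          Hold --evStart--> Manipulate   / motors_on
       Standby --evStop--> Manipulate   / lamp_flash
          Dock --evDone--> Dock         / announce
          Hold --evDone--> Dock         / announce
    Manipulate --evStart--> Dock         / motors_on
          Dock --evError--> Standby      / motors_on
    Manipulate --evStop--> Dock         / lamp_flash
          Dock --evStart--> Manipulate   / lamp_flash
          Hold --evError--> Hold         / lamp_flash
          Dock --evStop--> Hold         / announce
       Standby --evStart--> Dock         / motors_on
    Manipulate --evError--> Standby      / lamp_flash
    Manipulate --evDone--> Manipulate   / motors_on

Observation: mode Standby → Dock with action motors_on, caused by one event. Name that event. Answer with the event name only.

try evDone: (Standby, evDone) → (Manipulate, announce)
try evError: (Standby, evError) → (Hold, motors_on)
try evStart: (Standby, evStart) → (Dock, motors_on)  ← matches
try evStop: (Standby, evStop) → (Manipulate, lamp_flash)

evStart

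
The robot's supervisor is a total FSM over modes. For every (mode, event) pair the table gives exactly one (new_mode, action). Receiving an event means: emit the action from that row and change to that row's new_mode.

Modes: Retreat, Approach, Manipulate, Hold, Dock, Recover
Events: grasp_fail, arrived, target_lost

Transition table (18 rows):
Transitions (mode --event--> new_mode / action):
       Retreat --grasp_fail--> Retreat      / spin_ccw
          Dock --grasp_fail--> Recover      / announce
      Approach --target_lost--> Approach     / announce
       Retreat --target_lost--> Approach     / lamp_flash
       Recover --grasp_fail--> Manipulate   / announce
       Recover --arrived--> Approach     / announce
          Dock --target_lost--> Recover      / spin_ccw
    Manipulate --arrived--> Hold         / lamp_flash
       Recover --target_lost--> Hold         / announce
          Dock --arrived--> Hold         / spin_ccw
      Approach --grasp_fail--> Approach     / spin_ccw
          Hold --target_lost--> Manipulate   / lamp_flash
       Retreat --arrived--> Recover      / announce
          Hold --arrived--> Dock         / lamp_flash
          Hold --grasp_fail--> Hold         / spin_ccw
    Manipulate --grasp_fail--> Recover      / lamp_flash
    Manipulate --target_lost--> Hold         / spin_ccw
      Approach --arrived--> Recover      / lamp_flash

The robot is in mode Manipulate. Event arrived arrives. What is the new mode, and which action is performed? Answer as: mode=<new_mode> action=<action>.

mode=Hold action=lamp_flash

current mode = Manipulate; filter table to that mode:
  (Manipulate, arrived) → (Hold, lamp_flash)  ← event matches
  (Manipulate, grasp_fail) → (Recover, lamp_flash)
  (Manipulate, target_lost) → (Hold, spin_ccw)
event = arrived selects (Hold, lamp_flash)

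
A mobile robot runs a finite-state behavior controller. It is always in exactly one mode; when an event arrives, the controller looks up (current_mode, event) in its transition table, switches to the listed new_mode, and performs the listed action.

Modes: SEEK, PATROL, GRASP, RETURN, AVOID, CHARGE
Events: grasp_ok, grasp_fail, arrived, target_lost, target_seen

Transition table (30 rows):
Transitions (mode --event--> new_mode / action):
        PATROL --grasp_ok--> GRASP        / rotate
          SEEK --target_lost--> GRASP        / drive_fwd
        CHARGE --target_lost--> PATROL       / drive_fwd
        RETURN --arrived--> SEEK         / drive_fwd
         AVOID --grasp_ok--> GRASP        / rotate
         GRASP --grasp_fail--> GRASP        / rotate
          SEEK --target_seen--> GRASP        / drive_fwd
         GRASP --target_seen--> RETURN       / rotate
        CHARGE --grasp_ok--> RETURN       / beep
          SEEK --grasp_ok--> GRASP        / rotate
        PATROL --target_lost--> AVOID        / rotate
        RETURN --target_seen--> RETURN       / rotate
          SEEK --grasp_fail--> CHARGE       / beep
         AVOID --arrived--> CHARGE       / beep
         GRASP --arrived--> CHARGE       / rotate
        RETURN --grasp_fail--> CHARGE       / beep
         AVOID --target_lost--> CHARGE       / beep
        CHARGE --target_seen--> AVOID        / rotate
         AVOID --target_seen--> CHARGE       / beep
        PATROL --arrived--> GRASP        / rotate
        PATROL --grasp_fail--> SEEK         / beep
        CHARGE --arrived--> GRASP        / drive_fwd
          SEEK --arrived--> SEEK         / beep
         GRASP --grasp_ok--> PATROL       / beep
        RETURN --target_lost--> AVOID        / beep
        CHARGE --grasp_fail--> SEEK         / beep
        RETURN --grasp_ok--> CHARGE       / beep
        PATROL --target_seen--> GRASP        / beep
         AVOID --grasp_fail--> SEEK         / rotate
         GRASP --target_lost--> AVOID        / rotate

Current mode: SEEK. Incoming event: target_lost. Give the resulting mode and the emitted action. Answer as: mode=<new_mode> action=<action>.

mode=GRASP action=drive_fwd

current mode = SEEK; filter table to that mode:
  (SEEK, target_lost) → (GRASP, drive_fwd)  ← event matches
  (SEEK, target_seen) → (GRASP, drive_fwd)
  (SEEK, grasp_ok) → (GRASP, rotate)
  (SEEK, grasp_fail) → (CHARGE, beep)
  (SEEK, arrived) → (SEEK, beep)
event = target_lost selects (GRASP, drive_fwd)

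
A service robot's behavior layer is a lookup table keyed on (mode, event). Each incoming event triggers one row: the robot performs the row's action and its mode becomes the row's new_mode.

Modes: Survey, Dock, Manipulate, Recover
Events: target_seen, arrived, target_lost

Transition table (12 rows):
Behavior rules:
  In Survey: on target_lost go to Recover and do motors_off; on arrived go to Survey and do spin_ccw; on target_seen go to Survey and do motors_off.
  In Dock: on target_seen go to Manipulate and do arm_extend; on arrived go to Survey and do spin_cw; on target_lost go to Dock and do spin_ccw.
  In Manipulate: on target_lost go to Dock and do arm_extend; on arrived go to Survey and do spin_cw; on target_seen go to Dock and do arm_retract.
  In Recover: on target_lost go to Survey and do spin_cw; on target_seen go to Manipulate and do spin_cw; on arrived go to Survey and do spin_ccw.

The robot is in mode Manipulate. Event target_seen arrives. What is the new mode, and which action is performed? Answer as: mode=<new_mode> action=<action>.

current mode = Manipulate; filter table to that mode:
  (Manipulate, target_lost) → (Dock, arm_extend)
  (Manipulate, arrived) → (Survey, spin_cw)
  (Manipulate, target_seen) → (Dock, arm_retract)  ← event matches
event = target_seen selects (Dock, arm_retract)

mode=Dock action=arm_retract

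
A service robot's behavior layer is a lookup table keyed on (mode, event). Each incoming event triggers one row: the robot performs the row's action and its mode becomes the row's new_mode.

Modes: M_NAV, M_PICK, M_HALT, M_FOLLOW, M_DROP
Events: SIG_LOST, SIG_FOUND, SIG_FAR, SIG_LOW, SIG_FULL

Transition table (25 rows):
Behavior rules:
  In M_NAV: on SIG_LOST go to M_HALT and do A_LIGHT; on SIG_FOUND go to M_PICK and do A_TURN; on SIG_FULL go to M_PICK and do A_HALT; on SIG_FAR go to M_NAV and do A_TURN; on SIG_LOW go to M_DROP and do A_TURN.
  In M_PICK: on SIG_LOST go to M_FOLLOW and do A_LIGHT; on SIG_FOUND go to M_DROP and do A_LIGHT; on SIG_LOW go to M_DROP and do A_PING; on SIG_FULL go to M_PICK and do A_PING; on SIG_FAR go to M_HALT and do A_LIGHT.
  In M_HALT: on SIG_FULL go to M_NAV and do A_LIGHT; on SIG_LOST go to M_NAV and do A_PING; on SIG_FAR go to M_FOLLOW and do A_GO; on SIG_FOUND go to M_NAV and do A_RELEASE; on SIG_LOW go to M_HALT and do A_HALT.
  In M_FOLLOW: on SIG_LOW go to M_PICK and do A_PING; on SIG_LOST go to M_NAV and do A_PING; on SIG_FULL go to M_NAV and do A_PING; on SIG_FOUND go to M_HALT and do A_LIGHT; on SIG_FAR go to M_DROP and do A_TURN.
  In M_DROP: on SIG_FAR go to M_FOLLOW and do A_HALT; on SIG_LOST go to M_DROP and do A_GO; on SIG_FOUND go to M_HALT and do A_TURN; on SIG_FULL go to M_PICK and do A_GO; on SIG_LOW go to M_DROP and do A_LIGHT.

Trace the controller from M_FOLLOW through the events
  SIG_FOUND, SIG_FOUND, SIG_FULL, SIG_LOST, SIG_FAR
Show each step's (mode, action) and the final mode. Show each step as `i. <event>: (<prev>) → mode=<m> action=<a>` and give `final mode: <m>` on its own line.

1. SIG_FOUND: (M_FOLLOW) → mode=M_HALT action=A_LIGHT
2. SIG_FOUND: (M_HALT) → mode=M_NAV action=A_RELEASE
3. SIG_FULL: (M_NAV) → mode=M_PICK action=A_HALT
4. SIG_LOST: (M_PICK) → mode=M_FOLLOW action=A_LIGHT
5. SIG_FAR: (M_FOLLOW) → mode=M_DROP action=A_TURN

final mode: M_DROP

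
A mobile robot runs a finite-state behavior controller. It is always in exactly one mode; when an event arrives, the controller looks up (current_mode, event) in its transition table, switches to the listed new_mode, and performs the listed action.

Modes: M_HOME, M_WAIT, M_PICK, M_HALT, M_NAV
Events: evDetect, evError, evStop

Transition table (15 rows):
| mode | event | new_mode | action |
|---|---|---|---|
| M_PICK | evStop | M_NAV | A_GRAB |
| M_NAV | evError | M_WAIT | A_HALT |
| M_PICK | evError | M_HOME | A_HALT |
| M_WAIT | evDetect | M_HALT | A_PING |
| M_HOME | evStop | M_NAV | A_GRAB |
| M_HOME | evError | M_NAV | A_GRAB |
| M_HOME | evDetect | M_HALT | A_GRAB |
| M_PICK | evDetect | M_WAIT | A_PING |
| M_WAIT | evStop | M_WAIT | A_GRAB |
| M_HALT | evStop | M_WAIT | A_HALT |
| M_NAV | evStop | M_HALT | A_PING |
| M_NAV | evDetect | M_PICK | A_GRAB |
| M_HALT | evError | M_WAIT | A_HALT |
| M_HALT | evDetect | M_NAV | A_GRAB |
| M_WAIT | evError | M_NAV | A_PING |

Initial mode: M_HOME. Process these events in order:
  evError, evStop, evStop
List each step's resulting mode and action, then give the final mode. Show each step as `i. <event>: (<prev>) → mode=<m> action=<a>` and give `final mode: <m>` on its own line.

final mode: M_WAIT

1. evError: (M_HOME) → mode=M_NAV action=A_GRAB
2. evStop: (M_NAV) → mode=M_HALT action=A_PING
3. evStop: (M_HALT) → mode=M_WAIT action=A_HALT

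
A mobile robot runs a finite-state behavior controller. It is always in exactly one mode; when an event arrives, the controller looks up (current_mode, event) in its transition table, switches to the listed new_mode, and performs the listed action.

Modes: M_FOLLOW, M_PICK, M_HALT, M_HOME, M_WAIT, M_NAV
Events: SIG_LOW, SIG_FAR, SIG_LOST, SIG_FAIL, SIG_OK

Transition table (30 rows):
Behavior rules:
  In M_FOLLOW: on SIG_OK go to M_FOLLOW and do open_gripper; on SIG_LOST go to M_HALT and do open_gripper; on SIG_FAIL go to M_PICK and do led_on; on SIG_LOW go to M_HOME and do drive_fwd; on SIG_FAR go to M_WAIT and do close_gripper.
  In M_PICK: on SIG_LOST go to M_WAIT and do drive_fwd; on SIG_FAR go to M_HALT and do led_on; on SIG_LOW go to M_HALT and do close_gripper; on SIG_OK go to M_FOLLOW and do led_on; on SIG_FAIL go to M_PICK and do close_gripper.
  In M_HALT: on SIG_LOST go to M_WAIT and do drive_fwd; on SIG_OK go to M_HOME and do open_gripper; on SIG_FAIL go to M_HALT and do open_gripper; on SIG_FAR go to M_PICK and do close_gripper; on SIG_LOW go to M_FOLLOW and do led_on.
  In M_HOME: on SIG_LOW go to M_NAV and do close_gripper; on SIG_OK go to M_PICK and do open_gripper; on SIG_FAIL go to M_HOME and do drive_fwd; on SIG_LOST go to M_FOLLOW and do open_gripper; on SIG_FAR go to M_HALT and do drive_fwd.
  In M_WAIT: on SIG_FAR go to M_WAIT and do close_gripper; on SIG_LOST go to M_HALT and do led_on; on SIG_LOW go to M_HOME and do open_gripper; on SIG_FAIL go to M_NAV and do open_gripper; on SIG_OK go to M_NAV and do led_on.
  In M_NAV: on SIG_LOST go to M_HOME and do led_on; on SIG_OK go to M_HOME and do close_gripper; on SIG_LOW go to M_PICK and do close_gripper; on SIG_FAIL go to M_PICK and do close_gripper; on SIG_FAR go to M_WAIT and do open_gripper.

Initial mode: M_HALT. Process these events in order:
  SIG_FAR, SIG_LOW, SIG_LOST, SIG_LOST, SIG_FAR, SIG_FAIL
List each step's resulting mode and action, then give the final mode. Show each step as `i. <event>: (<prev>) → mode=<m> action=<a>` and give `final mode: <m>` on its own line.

final mode: M_PICK

1. SIG_FAR: (M_HALT) → mode=M_PICK action=close_gripper
2. SIG_LOW: (M_PICK) → mode=M_HALT action=close_gripper
3. SIG_LOST: (M_HALT) → mode=M_WAIT action=drive_fwd
4. SIG_LOST: (M_WAIT) → mode=M_HALT action=led_on
5. SIG_FAR: (M_HALT) → mode=M_PICK action=close_gripper
6. SIG_FAIL: (M_PICK) → mode=M_PICK action=close_gripper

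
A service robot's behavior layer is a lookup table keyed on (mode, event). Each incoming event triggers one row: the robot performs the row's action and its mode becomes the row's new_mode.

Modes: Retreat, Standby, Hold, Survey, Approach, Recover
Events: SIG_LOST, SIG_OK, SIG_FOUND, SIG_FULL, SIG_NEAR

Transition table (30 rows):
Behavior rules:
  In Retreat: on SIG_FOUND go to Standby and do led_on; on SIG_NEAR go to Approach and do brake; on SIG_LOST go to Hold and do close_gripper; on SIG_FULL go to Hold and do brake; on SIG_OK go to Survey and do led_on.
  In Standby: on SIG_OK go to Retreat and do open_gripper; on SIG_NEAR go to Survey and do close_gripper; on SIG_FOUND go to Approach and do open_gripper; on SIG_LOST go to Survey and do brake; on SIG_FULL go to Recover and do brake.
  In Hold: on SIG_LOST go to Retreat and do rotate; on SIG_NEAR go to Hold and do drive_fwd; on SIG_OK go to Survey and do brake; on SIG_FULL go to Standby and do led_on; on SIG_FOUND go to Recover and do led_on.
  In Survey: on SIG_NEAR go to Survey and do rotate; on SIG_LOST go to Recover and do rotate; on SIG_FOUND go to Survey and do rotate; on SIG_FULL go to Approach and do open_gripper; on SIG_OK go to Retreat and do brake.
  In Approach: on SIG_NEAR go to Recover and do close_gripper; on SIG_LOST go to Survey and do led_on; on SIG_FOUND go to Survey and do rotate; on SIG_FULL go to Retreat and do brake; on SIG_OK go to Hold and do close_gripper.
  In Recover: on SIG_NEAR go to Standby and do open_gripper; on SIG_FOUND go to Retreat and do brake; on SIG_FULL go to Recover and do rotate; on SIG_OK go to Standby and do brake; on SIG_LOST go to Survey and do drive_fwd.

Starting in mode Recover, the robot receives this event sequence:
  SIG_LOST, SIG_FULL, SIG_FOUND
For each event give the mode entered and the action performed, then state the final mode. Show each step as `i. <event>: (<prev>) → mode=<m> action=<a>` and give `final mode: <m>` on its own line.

final mode: Survey

1. SIG_LOST: (Recover) → mode=Survey action=drive_fwd
2. SIG_FULL: (Survey) → mode=Approach action=open_gripper
3. SIG_FOUND: (Approach) → mode=Survey action=rotate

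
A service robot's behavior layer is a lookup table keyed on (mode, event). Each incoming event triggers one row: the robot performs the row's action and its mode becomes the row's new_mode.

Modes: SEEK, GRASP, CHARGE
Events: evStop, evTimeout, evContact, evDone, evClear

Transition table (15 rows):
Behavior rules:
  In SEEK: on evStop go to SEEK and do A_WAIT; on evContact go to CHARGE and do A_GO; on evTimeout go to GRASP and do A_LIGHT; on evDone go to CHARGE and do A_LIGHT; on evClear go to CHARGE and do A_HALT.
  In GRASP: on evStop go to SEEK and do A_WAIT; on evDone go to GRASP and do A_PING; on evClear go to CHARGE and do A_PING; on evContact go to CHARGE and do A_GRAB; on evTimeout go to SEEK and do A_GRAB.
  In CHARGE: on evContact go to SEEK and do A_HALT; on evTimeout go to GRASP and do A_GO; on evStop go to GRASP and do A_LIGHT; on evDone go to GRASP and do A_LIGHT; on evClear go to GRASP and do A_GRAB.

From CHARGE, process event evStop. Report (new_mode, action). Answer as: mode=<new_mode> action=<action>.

current mode = CHARGE; filter table to that mode:
  (CHARGE, evContact) → (SEEK, A_HALT)
  (CHARGE, evTimeout) → (GRASP, A_GO)
  (CHARGE, evStop) → (GRASP, A_LIGHT)  ← event matches
  (CHARGE, evDone) → (GRASP, A_LIGHT)
  (CHARGE, evClear) → (GRASP, A_GRAB)
event = evStop selects (GRASP, A_LIGHT)

mode=GRASP action=A_LIGHT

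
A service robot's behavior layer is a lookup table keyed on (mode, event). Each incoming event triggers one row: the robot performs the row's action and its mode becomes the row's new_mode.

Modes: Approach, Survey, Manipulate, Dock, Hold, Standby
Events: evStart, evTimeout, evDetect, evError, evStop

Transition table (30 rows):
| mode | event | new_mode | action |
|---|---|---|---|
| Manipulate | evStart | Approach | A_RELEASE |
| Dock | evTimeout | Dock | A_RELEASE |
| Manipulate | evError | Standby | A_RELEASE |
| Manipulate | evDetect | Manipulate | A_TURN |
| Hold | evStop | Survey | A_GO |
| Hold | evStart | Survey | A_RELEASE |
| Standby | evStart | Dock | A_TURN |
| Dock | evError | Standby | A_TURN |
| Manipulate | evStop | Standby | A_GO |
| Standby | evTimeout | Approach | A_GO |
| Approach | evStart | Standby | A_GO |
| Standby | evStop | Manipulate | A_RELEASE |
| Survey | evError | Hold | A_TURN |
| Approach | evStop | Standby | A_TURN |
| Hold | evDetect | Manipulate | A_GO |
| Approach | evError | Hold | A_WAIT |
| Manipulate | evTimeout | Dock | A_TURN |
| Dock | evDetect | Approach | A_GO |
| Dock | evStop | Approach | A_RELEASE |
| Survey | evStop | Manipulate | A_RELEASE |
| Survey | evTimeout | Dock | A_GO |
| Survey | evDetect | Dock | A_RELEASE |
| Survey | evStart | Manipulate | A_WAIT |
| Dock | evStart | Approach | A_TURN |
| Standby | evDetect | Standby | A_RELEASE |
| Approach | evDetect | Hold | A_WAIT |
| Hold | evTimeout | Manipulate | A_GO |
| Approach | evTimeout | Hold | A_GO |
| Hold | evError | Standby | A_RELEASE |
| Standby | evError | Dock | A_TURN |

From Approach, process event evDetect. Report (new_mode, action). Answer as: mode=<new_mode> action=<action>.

current mode = Approach; filter table to that mode:
  (Approach, evStart) → (Standby, A_GO)
  (Approach, evStop) → (Standby, A_TURN)
  (Approach, evError) → (Hold, A_WAIT)
  (Approach, evDetect) → (Hold, A_WAIT)  ← event matches
  (Approach, evTimeout) → (Hold, A_GO)
event = evDetect selects (Hold, A_WAIT)

mode=Hold action=A_WAIT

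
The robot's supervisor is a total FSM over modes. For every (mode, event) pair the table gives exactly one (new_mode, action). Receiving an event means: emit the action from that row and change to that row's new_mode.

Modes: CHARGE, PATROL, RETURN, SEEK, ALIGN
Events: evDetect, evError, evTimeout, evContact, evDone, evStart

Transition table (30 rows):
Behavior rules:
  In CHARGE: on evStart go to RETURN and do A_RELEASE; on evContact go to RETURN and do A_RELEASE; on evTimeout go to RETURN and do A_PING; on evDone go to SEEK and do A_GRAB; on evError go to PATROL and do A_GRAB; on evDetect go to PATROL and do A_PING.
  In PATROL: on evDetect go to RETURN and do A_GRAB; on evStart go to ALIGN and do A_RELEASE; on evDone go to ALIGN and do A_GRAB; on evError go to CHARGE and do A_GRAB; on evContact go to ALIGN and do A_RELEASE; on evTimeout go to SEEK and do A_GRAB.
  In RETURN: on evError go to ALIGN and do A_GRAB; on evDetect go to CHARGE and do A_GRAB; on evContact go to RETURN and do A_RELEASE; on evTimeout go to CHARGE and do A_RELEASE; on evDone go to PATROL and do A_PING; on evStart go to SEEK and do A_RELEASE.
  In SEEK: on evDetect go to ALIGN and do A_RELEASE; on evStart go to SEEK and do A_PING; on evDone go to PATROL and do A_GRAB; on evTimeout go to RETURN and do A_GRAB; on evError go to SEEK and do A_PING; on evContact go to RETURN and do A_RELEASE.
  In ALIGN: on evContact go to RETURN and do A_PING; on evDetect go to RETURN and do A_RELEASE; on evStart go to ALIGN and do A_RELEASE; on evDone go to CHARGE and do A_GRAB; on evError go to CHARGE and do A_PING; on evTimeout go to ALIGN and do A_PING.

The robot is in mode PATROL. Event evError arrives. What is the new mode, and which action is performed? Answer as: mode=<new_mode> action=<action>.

current mode = PATROL; filter table to that mode:
  (PATROL, evDetect) → (RETURN, A_GRAB)
  (PATROL, evStart) → (ALIGN, A_RELEASE)
  (PATROL, evDone) → (ALIGN, A_GRAB)
  (PATROL, evError) → (CHARGE, A_GRAB)  ← event matches
  (PATROL, evContact) → (ALIGN, A_RELEASE)
  (PATROL, evTimeout) → (SEEK, A_GRAB)
event = evError selects (CHARGE, A_GRAB)

mode=CHARGE action=A_GRAB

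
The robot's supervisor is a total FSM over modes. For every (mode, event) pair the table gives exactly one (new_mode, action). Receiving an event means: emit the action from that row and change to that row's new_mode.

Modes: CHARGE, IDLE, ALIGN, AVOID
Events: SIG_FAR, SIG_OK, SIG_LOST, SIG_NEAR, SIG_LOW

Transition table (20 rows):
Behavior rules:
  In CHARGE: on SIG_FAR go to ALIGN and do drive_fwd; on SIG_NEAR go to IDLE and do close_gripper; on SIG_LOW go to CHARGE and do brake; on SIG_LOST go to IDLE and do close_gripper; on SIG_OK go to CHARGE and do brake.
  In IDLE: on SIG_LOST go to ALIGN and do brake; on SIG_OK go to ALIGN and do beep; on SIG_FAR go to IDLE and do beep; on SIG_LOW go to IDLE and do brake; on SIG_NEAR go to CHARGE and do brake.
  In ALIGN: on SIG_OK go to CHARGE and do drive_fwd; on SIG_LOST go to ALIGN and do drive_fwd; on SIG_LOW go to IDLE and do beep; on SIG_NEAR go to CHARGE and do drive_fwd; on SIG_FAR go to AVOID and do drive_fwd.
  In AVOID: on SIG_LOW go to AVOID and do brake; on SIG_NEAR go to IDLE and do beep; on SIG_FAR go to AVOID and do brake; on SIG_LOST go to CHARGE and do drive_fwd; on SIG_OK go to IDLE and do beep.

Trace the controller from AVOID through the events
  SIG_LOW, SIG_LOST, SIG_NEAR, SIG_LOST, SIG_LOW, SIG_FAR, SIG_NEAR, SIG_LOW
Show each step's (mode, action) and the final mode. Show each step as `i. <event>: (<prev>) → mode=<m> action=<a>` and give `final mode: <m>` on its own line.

final mode: CHARGE

1. SIG_LOW: (AVOID) → mode=AVOID action=brake
2. SIG_LOST: (AVOID) → mode=CHARGE action=drive_fwd
3. SIG_NEAR: (CHARGE) → mode=IDLE action=close_gripper
4. SIG_LOST: (IDLE) → mode=ALIGN action=brake
5. SIG_LOW: (ALIGN) → mode=IDLE action=beep
6. SIG_FAR: (IDLE) → mode=IDLE action=beep
7. SIG_NEAR: (IDLE) → mode=CHARGE action=brake
8. SIG_LOW: (CHARGE) → mode=CHARGE action=brake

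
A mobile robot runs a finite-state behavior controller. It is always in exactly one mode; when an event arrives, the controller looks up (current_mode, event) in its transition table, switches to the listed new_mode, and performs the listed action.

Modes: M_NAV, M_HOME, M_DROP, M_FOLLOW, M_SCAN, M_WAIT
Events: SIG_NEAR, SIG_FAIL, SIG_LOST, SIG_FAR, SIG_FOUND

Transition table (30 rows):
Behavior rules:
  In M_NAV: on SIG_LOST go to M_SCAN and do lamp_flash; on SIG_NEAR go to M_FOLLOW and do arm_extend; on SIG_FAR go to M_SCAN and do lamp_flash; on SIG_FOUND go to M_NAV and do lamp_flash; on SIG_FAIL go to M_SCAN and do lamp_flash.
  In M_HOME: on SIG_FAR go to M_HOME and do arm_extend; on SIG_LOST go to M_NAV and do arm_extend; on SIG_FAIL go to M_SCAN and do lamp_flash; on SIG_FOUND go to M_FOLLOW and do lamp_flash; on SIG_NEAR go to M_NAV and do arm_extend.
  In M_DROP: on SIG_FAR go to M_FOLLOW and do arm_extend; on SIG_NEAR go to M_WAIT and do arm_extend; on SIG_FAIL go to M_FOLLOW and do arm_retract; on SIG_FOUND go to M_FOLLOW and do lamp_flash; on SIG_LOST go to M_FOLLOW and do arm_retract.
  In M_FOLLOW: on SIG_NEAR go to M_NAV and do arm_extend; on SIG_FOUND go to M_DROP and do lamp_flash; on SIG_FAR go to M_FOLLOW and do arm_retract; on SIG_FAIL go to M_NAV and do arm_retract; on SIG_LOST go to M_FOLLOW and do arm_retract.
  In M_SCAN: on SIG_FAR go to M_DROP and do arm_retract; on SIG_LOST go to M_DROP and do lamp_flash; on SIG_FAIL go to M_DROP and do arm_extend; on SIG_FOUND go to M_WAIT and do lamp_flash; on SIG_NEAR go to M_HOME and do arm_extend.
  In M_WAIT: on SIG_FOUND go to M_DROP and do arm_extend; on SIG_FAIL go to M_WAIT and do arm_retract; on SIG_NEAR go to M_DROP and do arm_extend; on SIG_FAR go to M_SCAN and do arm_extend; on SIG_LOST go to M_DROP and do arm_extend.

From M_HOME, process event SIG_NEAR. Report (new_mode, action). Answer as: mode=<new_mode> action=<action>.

mode=M_NAV action=arm_extend

current mode = M_HOME; filter table to that mode:
  (M_HOME, SIG_FAR) → (M_HOME, arm_extend)
  (M_HOME, SIG_LOST) → (M_NAV, arm_extend)
  (M_HOME, SIG_FAIL) → (M_SCAN, lamp_flash)
  (M_HOME, SIG_FOUND) → (M_FOLLOW, lamp_flash)
  (M_HOME, SIG_NEAR) → (M_NAV, arm_extend)  ← event matches
event = SIG_NEAR selects (M_NAV, arm_extend)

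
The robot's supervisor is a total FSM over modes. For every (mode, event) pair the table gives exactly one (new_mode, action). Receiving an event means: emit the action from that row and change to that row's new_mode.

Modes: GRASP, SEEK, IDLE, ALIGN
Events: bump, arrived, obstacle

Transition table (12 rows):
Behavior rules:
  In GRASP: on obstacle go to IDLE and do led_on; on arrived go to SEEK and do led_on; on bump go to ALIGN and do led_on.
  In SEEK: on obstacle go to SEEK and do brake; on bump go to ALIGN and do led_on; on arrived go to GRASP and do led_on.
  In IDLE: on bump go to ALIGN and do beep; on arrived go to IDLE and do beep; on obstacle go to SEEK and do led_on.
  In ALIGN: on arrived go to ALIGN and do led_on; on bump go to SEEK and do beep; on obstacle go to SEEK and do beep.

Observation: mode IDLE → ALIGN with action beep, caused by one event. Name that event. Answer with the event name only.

try bump: (IDLE, bump) → (ALIGN, beep)  ← matches
try arrived: (IDLE, arrived) → (IDLE, beep)
try obstacle: (IDLE, obstacle) → (SEEK, led_on)

bump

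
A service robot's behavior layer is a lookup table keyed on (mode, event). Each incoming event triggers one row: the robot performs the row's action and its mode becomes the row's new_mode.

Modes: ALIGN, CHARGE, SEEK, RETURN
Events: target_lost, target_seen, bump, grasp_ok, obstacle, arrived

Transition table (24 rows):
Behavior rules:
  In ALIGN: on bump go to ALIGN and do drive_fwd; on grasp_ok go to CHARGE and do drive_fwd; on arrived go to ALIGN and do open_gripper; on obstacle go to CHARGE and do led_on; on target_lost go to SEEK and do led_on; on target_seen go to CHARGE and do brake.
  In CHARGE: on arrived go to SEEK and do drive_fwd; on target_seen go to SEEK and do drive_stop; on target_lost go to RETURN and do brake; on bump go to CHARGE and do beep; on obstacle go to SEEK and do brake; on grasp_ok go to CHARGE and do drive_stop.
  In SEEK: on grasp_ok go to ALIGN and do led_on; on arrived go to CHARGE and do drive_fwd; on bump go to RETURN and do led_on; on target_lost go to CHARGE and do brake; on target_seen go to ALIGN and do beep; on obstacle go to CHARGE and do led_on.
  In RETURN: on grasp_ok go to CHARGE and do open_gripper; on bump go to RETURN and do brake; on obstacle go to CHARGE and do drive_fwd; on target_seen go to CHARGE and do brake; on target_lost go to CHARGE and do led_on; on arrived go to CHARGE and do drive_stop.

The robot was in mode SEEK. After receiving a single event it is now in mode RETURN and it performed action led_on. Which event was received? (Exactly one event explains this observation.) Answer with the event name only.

bump

try target_lost: (SEEK, target_lost) → (CHARGE, brake)
try target_seen: (SEEK, target_seen) → (ALIGN, beep)
try bump: (SEEK, bump) → (RETURN, led_on)  ← matches
try grasp_ok: (SEEK, grasp_ok) → (ALIGN, led_on)
try obstacle: (SEEK, obstacle) → (CHARGE, led_on)
try arrived: (SEEK, arrived) → (CHARGE, drive_fwd)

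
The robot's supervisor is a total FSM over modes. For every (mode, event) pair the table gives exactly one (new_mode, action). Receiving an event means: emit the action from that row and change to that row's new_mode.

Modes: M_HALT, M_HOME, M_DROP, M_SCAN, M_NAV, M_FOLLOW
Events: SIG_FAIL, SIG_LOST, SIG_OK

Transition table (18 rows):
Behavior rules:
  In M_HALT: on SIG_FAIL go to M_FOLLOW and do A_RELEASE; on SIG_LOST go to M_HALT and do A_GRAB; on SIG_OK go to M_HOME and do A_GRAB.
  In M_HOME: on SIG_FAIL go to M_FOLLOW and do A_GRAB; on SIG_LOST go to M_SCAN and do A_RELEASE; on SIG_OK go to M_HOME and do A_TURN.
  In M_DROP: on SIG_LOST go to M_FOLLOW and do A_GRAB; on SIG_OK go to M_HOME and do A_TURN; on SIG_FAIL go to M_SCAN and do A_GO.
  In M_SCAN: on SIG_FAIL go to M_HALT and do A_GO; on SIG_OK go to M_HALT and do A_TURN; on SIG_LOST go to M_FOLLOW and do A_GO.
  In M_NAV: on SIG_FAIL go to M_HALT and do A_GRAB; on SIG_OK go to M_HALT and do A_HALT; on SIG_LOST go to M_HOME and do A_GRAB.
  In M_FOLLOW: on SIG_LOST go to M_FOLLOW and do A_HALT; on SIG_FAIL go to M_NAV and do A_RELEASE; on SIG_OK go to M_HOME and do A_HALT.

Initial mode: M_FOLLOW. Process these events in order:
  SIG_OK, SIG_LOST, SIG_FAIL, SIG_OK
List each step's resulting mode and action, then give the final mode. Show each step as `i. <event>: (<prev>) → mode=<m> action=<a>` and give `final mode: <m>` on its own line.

1. SIG_OK: (M_FOLLOW) → mode=M_HOME action=A_HALT
2. SIG_LOST: (M_HOME) → mode=M_SCAN action=A_RELEASE
3. SIG_FAIL: (M_SCAN) → mode=M_HALT action=A_GO
4. SIG_OK: (M_HALT) → mode=M_HOME action=A_GRAB

final mode: M_HOME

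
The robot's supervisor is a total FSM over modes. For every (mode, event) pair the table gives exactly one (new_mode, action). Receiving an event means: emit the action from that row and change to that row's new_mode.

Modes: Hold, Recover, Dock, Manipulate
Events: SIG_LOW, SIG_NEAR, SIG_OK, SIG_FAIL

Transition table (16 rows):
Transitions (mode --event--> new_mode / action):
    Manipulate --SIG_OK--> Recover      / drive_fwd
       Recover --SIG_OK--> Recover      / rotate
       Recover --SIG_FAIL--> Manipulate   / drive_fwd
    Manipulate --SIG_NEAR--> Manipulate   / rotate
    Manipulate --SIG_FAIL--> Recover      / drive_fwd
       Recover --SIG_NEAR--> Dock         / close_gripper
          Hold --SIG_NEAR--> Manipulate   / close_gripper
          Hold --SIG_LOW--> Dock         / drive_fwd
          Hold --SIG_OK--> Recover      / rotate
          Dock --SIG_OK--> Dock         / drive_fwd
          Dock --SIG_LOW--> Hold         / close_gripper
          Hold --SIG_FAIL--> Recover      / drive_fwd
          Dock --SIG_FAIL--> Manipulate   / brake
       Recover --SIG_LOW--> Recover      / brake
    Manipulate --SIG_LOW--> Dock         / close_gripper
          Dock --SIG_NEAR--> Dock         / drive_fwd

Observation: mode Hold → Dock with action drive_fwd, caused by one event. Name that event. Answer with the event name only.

SIG_LOW

try SIG_LOW: (Hold, SIG_LOW) → (Dock, drive_fwd)  ← matches
try SIG_NEAR: (Hold, SIG_NEAR) → (Manipulate, close_gripper)
try SIG_OK: (Hold, SIG_OK) → (Recover, rotate)
try SIG_FAIL: (Hold, SIG_FAIL) → (Recover, drive_fwd)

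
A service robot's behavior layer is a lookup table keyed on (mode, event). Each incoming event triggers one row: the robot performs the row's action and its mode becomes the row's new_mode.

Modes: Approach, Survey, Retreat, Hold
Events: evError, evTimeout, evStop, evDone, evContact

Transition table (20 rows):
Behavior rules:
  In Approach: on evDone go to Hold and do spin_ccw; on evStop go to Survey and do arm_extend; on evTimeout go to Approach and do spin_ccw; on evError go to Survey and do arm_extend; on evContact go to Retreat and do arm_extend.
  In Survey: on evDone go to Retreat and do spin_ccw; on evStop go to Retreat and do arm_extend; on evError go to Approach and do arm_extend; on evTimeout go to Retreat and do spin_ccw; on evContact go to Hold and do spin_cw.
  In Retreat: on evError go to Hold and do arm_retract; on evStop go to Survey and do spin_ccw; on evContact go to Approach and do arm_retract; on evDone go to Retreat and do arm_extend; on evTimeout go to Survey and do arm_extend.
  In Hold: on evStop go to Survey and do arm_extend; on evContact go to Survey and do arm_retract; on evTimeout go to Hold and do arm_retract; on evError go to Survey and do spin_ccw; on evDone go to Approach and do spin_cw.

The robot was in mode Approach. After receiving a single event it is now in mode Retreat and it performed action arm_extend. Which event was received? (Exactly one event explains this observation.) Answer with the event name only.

try evError: (Approach, evError) → (Survey, arm_extend)
try evTimeout: (Approach, evTimeout) → (Approach, spin_ccw)
try evStop: (Approach, evStop) → (Survey, arm_extend)
try evDone: (Approach, evDone) → (Hold, spin_ccw)
try evContact: (Approach, evContact) → (Retreat, arm_extend)  ← matches

evContact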